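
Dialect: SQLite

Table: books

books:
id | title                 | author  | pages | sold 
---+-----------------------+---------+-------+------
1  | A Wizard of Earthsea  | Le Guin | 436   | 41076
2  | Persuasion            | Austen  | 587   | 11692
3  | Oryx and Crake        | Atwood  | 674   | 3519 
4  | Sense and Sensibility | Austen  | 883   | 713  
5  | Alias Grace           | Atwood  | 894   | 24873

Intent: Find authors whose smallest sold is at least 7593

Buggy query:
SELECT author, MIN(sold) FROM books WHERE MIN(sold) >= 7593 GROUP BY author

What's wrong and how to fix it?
Bug: Aggregates like MIN are computed per group after WHERE runs

Fix: Use HAVING for the per-group MIN condition

Corrected query:
SELECT author, MIN(sold) FROM books GROUP BY author HAVING MIN(sold) >= 7593

Result:
author  | MIN(sold)
--------+----------
Le Guin | 41076    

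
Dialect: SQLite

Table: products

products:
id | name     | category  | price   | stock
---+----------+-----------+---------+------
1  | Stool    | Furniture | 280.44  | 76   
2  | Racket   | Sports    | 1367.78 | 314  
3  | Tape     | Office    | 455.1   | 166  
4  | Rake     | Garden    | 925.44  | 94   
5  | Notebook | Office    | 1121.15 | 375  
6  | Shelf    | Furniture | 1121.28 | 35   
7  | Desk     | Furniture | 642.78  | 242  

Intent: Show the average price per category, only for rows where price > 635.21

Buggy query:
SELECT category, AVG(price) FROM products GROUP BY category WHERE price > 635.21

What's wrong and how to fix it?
Bug: Row-level WHERE must come before GROUP BY in the clause order

Fix: Move the WHERE clause before GROUP BY

Corrected query:
SELECT category, AVG(price) FROM products WHERE price > 635.21 GROUP BY category

Result:
category  | AVG(price)
----------+-----------
Furniture | 882.03    
Garden    | 925.44    
Office    | 1121.15   
Sports    | 1367.78   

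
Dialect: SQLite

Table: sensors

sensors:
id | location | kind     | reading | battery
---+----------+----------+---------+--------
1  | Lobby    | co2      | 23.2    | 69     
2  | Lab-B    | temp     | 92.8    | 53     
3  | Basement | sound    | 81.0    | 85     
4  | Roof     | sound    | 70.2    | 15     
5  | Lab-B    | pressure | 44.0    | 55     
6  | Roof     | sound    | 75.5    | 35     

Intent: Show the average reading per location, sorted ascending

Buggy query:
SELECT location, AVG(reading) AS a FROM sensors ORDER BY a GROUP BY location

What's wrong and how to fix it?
Bug: ORDER BY appears before GROUP BY; SQL clause order requires GROUP BY first

Fix: Reorder: SELECT … FROM … GROUP BY … ORDER BY …

Corrected query:
SELECT location, AVG(reading) AS a FROM sensors GROUP BY location ORDER BY a

Result:
location | a    
---------+------
Lobby    | 23.2 
Lab-B    | 68.4 
Roof     | 72.85
Basement | 81   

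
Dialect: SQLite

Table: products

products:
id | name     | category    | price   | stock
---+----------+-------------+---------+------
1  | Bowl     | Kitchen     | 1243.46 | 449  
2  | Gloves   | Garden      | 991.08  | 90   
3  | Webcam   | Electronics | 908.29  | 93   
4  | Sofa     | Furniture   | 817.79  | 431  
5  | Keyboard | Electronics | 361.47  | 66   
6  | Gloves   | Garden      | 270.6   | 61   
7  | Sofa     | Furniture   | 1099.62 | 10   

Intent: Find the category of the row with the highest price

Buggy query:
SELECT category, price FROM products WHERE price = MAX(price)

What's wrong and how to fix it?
Bug: MAX(price) is an aggregate and cannot be used directly in WHERE

Fix: Wrap MAX in a scalar subquery so WHERE compares against a single value

Corrected query:
SELECT category, price FROM products WHERE price = (SELECT MAX(price) FROM products)

Result:
category | price  
---------+--------
Kitchen  | 1243.46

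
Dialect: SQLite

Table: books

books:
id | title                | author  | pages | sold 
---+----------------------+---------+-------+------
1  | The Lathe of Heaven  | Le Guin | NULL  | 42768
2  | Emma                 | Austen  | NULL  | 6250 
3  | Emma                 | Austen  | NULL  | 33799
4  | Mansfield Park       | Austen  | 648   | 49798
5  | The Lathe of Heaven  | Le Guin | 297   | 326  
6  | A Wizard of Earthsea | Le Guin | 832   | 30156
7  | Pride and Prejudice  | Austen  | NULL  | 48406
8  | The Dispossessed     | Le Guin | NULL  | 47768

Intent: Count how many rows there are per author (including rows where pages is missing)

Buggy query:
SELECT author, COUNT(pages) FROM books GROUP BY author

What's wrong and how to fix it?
Bug: COUNT(pages) skips NULLs, so groups with missing pages are undercounted

Fix: Replace COUNT(pages) with COUNT(*)

Corrected query:
SELECT author, COUNT(*) FROM books GROUP BY author

Result:
author  | COUNT(*)
--------+---------
Austen  | 4       
Le Guin | 4       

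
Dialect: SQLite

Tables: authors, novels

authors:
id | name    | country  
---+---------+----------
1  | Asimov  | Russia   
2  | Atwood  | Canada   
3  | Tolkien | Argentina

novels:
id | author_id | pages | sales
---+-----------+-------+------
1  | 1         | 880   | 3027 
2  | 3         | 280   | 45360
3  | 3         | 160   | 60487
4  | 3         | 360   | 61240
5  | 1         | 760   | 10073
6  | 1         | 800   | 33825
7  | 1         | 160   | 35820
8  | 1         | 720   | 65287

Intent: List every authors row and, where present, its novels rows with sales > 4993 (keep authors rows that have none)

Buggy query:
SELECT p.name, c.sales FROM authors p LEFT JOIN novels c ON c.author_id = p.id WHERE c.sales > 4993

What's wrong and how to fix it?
Bug: A WHERE condition on the right-hand table after LEFT JOIN drops unmatched parents

Fix: Put 'c.sales > 4993' in the JOIN's ON clause instead of WHERE

Corrected query:
SELECT p.name, c.sales FROM authors p LEFT JOIN novels c ON c.author_id = p.id AND c.sales > 4993

Result:
name    | sales
--------+------
Asimov  | 10073
Asimov  | 33825
Asimov  | 35820
Asimov  | 65287
Atwood  | NULL 
Tolkien | 45360
Tolkien | 60487
Tolkien | 61240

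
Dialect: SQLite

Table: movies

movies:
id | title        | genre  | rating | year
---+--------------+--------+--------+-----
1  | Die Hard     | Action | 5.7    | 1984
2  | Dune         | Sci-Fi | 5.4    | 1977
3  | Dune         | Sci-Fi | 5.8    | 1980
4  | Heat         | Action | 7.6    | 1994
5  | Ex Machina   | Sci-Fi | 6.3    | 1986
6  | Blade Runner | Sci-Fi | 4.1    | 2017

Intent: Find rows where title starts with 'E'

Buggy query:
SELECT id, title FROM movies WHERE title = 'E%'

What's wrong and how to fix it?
Bug: Wildcards only work with LIKE; '=' treats '%' as a literal character

Fix: Replace '=' with LIKE so 'E%' is treated as a pattern

Corrected query:
SELECT id, title FROM movies WHERE title LIKE 'E%'

Result:
id | title     
---+-----------
5  | Ex Machina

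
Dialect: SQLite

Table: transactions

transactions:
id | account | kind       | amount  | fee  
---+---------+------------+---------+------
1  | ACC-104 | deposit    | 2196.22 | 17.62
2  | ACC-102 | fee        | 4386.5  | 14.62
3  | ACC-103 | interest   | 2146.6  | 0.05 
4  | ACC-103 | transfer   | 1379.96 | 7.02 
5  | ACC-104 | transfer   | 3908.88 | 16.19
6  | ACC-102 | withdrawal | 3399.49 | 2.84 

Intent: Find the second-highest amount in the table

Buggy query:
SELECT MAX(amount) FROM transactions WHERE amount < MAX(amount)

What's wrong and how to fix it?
Bug: The inner MAX is an aggregate inside WHERE, which is not allowed

Fix: Put the inner MAX in a scalar subquery

Corrected query:
SELECT MAX(amount) FROM transactions WHERE amount < (SELECT MAX(amount) FROM transactions)

Result:
MAX(amount)
-----------
3908.88    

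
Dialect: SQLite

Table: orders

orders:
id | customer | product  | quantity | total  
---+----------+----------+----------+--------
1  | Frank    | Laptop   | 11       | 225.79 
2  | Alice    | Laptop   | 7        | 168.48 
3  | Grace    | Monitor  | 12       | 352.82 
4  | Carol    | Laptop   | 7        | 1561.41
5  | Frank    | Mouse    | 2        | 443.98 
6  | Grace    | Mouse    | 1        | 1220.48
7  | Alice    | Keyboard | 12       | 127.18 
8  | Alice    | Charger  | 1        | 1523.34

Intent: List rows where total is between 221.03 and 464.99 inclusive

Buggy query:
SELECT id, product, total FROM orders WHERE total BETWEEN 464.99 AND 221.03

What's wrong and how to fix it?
Bug: BETWEEN expects the lower bound first; with 464.99 AND 221.03 the range is empty

Fix: Swap the bounds so the smaller value comes first

Corrected query:
SELECT id, product, total FROM orders WHERE total BETWEEN 221.03 AND 464.99

Result:
id | product | total 
---+---------+-------
1  | Laptop  | 225.79
3  | Monitor | 352.82
5  | Mouse   | 443.98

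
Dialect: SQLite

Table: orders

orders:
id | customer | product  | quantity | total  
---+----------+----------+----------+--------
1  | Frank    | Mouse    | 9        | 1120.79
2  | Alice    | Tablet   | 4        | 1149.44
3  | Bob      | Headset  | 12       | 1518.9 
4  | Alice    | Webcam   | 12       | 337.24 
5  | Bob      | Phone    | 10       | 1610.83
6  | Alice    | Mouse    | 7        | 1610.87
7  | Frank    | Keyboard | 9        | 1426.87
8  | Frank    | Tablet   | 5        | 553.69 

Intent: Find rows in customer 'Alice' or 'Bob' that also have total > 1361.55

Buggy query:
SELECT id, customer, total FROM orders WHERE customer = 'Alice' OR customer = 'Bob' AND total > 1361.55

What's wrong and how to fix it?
Bug: AND binds tighter than OR, so this parses as customer = 'Alice' OR (customer = 'Bob' AND total > 1361.55)

Fix: Add parentheses around the OR so the AND applies to both alternatives

Corrected query:
SELECT id, customer, total FROM orders WHERE (customer = 'Alice' OR customer = 'Bob') AND total > 1361.55

Result:
id | customer | total  
---+----------+--------
3  | Bob      | 1518.9 
5  | Bob      | 1610.83
6  | Alice    | 1610.87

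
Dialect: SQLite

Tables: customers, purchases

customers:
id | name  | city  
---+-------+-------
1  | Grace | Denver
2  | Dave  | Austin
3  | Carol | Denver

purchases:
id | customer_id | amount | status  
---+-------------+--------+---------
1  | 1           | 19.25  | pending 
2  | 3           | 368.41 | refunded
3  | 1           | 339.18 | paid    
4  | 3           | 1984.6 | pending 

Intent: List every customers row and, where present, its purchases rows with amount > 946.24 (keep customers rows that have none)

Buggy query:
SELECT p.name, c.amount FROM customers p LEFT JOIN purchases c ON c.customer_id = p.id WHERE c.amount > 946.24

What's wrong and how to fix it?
Bug: A WHERE condition on the right-hand table after LEFT JOIN drops unmatched parents

Fix: Put 'c.amount > 946.24' in the JOIN's ON clause instead of WHERE

Corrected query:
SELECT p.name, c.amount FROM customers p LEFT JOIN purchases c ON c.customer_id = p.id AND c.amount > 946.24

Result:
name  | amount
------+-------
Grace | NULL  
Dave  | NULL  
Carol | 1984.6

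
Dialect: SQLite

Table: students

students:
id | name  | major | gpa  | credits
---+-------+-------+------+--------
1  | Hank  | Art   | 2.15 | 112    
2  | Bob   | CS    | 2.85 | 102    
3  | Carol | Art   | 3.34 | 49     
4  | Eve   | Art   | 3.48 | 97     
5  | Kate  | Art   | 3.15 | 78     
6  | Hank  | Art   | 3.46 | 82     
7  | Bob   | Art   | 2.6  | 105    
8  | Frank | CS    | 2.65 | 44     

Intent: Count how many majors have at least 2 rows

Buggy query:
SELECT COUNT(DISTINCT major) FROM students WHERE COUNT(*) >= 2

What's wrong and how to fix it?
Bug: COUNT(*) cannot appear in WHERE; the per-group count doesn't exist yet

Fix: Use a subquery that GROUPs and filters with HAVING, then count its rows

Corrected query:
SELECT COUNT(*) FROM (SELECT major FROM students GROUP BY major HAVING COUNT(*) >= 2)

Result:
COUNT(*)
--------
2       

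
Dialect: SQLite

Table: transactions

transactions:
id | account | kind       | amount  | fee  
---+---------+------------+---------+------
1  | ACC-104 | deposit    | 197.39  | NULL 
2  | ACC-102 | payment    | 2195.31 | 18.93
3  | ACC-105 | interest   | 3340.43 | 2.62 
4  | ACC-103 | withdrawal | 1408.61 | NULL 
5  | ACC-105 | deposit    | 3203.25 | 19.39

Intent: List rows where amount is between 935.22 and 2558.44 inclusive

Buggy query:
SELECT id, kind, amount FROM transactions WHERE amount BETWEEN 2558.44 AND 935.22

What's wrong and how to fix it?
Bug: The bounds are reversed; BETWEEN a AND b requires a <= b to match anything

Fix: Swap the bounds so the smaller value comes first

Corrected query:
SELECT id, kind, amount FROM transactions WHERE amount BETWEEN 935.22 AND 2558.44

Result:
id | kind       | amount 
---+------------+--------
2  | payment    | 2195.31
4  | withdrawal | 1408.61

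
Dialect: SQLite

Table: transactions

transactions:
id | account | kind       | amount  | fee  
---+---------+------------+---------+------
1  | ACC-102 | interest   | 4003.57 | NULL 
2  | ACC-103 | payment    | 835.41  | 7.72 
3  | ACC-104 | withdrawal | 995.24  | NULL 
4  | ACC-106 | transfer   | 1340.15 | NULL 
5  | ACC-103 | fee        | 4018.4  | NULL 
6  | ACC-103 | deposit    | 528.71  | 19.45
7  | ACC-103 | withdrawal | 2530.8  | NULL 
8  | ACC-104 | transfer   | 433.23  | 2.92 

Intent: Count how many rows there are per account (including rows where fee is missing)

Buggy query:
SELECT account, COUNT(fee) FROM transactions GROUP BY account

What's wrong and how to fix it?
Bug: COUNT(fee) skips NULLs, so groups with missing fee are undercounted

Fix: Replace COUNT(fee) with COUNT(*)

Corrected query:
SELECT account, COUNT(*) FROM transactions GROUP BY account

Result:
account | COUNT(*)
--------+---------
ACC-102 | 1       
ACC-103 | 4       
ACC-104 | 2       
ACC-106 | 1       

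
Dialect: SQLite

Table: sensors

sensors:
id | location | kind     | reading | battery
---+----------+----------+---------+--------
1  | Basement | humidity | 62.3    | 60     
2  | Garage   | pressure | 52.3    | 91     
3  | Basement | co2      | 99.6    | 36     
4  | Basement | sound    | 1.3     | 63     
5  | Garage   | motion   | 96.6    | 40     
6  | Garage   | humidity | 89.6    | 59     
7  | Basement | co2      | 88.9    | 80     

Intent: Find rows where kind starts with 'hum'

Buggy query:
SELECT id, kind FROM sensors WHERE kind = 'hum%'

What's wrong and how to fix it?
Bug: Wildcards only work with LIKE; '=' treats '%' as a literal character

Fix: Use LIKE for wildcard pattern matching

Corrected query:
SELECT id, kind FROM sensors WHERE kind LIKE 'hum%'

Result:
id | kind    
---+---------
1  | humidity
6  | humidity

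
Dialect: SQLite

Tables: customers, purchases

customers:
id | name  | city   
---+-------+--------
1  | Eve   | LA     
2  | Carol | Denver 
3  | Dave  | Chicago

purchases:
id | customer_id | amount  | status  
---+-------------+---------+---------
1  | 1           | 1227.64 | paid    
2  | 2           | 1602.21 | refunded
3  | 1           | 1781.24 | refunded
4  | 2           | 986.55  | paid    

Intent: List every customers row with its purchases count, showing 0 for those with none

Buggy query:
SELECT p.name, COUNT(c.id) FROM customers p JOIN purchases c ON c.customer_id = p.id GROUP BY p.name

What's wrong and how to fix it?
Bug: An inner join excludes parents with zero children

Fix: Switch to LEFT JOIN to retain unmatched parent rows

Corrected query:
SELECT p.name, COUNT(c.id) FROM customers p LEFT JOIN purchases c ON c.customer_id = p.id GROUP BY p.name

Result:
name  | COUNT(c.id)
------+------------
Carol | 2          
Dave  | 0          
Eve   | 2          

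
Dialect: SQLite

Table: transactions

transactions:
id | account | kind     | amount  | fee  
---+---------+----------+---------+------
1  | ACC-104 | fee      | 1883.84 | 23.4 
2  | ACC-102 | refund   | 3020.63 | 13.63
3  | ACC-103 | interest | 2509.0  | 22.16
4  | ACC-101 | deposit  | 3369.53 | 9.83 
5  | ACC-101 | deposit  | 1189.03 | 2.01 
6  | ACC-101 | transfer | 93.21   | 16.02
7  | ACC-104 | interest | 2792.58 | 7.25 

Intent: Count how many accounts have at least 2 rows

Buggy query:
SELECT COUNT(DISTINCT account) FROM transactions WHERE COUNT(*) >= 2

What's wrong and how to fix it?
Bug: WHERE filters individual rows, not groups, so a group-level COUNT is invalid there

Fix: Use a subquery that GROUPs and filters with HAVING, then count its rows

Corrected query:
SELECT COUNT(*) FROM (SELECT account FROM transactions GROUP BY account HAVING COUNT(*) >= 2)

Result:
COUNT(*)
--------
2       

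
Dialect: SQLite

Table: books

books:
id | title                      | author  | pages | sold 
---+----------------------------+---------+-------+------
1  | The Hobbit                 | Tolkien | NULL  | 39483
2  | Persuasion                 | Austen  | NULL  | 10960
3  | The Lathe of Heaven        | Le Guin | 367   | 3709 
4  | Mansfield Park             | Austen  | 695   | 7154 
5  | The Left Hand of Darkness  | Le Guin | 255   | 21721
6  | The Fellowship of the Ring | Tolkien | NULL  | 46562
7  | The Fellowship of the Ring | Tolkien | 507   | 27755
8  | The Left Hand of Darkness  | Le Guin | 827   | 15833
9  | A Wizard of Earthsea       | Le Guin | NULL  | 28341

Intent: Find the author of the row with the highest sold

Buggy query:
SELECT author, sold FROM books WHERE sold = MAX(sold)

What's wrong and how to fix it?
Bug: MAX(sold) is an aggregate and cannot be used directly in WHERE

Fix: Wrap MAX in a scalar subquery so WHERE compares against a single value

Corrected query:
SELECT author, sold FROM books WHERE sold = (SELECT MAX(sold) FROM books)

Result:
author  | sold 
--------+------
Tolkien | 46562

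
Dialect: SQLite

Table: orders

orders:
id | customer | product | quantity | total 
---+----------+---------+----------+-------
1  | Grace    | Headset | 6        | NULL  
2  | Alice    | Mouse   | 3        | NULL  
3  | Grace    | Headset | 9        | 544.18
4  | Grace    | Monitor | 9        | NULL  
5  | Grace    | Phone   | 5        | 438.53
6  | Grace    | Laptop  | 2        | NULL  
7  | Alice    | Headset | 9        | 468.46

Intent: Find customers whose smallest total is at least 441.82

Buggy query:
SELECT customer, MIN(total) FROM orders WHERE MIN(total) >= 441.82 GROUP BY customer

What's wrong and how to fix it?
Bug: Aggregates like MIN are computed per group after WHERE runs

Fix: Replace WHERE with HAVING after the GROUP BY

Corrected query:
SELECT customer, MIN(total) FROM orders GROUP BY customer HAVING MIN(total) >= 441.82

Result:
customer | MIN(total)
---------+-----------
Alice    | 468.46    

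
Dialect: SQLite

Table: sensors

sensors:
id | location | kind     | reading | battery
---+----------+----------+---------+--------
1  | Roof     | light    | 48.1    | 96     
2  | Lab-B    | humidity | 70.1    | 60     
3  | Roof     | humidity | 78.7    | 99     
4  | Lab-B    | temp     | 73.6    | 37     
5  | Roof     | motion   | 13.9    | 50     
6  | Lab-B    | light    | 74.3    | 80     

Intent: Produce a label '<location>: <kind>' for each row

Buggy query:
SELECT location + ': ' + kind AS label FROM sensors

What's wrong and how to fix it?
Bug: '+' is numeric addition; on text columns SQLite converts them to 0 instead of concatenating

Fix: Use the || operator for string concatenation

Corrected query:
SELECT location || ': ' || kind AS label FROM sensors

Result:
label          
---------------
Roof: light    
Lab-B: humidity
Roof: humidity 
Lab-B: temp    
Roof: motion   
Lab-B: light   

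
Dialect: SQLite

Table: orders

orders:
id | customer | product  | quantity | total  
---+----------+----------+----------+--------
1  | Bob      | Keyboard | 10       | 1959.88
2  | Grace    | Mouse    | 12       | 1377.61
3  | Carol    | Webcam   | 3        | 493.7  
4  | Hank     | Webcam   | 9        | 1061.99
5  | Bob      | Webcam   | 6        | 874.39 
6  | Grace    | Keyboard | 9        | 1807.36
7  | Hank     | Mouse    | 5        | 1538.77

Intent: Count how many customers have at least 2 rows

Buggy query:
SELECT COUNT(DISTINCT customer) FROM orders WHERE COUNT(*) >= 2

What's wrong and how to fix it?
Bug: WHERE filters individual rows, not groups, so a group-level COUNT is invalid there

Fix: Group first with HAVING COUNT(*) >= 2, then COUNT the resulting groups

Corrected query:
SELECT COUNT(*) FROM (SELECT customer FROM orders GROUP BY customer HAVING COUNT(*) >= 2)

Result:
COUNT(*)
--------
3       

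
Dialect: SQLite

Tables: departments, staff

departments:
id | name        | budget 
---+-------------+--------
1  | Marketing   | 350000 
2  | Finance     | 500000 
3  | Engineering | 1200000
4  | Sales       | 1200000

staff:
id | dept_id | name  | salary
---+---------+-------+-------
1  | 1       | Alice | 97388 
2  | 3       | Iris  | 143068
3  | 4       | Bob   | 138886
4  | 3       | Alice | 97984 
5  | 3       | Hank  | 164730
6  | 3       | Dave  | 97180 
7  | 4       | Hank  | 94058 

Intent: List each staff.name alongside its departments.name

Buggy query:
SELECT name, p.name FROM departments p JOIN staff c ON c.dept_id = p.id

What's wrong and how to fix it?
Bug: 'name' exists in both joined tables, so the database can't tell which one is meant

Fix: Prefix ambiguous columns with the table alias

Corrected query:
SELECT c.name, p.name FROM departments p JOIN staff c ON c.dept_id = p.id

Result:
name  | name       
------+------------
Alice | Marketing  
Iris  | Engineering
Bob   | Sales      
Alice | Engineering
Hank  | Engineering
Dave  | Engineering
Hank  | Sales      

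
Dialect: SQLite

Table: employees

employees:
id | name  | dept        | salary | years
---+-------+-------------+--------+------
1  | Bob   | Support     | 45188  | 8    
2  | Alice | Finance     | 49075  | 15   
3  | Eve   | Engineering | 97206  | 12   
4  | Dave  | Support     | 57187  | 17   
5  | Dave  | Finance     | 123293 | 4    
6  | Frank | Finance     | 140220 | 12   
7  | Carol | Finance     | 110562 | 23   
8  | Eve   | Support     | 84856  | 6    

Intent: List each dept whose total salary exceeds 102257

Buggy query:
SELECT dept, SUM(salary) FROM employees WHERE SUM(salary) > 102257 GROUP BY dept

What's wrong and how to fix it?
Bug: SUM(salary) is an aggregate, but WHERE filters rows before aggregation

Fix: Use HAVING (which filters groups after aggregation) instead of WHERE

Corrected query:
SELECT dept, SUM(salary) FROM employees GROUP BY dept HAVING SUM(salary) > 102257

Result:
dept    | SUM(salary)
--------+------------
Finance | 423150     
Support | 187231     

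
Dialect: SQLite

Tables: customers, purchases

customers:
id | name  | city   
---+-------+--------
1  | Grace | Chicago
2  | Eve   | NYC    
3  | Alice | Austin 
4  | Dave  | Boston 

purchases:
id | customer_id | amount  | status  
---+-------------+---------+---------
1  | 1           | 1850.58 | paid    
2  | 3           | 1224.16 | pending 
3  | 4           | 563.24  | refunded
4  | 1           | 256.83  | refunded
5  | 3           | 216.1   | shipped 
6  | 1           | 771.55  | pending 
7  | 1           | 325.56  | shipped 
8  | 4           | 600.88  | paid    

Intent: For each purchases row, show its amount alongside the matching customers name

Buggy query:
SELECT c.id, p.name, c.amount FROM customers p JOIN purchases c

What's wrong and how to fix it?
Bug: Missing join condition: each purchases row is matched to all customers rows instead of just its own

Fix: Specify the join condition linking the foreign key to the parent id

Corrected query:
SELECT c.id, p.name, c.amount FROM customers p JOIN purchases c ON c.customer_id = p.id

Result:
id | name  | amount 
---+-------+--------
1  | Grace | 1850.58
2  | Alice | 1224.16
3  | Dave  | 563.24 
4  | Grace | 256.83 
5  | Alice | 216.1  
6  | Grace | 771.55 
7  | Grace | 325.56 
8  | Dave  | 600.88 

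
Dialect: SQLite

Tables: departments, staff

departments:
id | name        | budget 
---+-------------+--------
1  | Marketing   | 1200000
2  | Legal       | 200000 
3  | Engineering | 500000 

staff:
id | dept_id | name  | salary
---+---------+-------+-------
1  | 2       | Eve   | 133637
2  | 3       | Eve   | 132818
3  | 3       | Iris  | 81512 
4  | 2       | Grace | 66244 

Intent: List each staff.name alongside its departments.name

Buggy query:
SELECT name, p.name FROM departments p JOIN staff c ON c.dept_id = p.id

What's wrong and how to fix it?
Bug: Both tables have a 'name' column; the unqualified reference is ambiguous

Fix: Qualify the column with its table alias (c.name)

Corrected query:
SELECT c.name, p.name FROM departments p JOIN staff c ON c.dept_id = p.id

Result:
name  | name       
------+------------
Eve   | Legal      
Eve   | Engineering
Iris  | Engineering
Grace | Legal      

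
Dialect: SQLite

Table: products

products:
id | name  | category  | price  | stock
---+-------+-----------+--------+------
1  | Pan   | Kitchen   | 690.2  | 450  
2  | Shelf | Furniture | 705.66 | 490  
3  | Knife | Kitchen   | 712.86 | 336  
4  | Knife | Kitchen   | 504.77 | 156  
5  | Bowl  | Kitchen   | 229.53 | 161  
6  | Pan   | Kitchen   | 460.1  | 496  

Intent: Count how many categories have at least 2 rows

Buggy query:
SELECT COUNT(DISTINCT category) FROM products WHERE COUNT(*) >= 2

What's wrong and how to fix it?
Bug: COUNT(*) cannot appear in WHERE; the per-group count doesn't exist yet

Fix: Group first with HAVING COUNT(*) >= 2, then COUNT the resulting groups

Corrected query:
SELECT COUNT(*) FROM (SELECT category FROM products GROUP BY category HAVING COUNT(*) >= 2)

Result:
COUNT(*)
--------
1       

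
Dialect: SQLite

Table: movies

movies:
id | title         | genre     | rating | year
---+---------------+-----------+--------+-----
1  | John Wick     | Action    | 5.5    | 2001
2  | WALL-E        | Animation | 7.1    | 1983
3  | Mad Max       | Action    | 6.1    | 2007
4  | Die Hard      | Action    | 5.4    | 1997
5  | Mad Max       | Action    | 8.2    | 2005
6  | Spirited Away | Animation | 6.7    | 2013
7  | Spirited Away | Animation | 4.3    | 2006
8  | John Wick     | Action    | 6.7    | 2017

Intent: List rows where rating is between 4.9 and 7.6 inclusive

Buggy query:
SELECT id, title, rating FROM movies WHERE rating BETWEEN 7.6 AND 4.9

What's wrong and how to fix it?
Bug: BETWEEN expects the lower bound first; with 7.6 AND 4.9 the range is empty

Fix: Swap the bounds so the smaller value comes first

Corrected query:
SELECT id, title, rating FROM movies WHERE rating BETWEEN 4.9 AND 7.6

Result:
id | title         | rating
---+---------------+-------
1  | John Wick     | 5.5   
2  | WALL-E        | 7.1   
3  | Mad Max       | 6.1   
4  | Die Hard      | 5.4   
6  | Spirited Away | 6.7   
8  | John Wick     | 6.7   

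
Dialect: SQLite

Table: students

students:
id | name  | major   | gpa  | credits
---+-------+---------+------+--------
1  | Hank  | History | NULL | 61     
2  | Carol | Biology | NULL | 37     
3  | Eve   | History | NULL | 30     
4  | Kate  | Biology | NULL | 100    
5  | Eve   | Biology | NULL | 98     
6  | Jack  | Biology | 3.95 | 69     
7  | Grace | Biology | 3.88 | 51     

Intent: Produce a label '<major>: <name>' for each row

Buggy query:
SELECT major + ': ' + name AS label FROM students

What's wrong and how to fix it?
Bug: '+' is numeric addition; on text columns SQLite converts them to 0 instead of concatenating

Fix: Replace + with || to concatenate text

Corrected query:
SELECT major || ': ' || name AS label FROM students

Result:
label         
--------------
History: Hank 
Biology: Carol
History: Eve  
Biology: Kate 
Biology: Eve  
Biology: Jack 
Biology: Grace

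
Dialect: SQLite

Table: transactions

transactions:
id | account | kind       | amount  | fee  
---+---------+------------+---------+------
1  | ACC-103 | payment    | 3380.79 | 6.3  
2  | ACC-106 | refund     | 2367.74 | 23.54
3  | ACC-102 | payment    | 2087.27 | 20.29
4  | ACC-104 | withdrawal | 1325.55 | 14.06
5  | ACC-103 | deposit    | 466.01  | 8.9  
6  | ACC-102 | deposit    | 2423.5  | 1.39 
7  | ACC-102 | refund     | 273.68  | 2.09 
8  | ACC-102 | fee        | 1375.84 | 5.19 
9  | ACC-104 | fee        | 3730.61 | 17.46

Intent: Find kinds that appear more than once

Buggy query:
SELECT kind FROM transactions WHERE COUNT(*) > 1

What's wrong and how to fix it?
Bug: COUNT(*) is an aggregate and cannot be used in WHERE

Fix: Group first, then use HAVING for the count condition

Corrected query:
SELECT kind FROM transactions GROUP BY kind HAVING COUNT(*) > 1

Result:
kind   
-------
deposit
fee    
payment
refund 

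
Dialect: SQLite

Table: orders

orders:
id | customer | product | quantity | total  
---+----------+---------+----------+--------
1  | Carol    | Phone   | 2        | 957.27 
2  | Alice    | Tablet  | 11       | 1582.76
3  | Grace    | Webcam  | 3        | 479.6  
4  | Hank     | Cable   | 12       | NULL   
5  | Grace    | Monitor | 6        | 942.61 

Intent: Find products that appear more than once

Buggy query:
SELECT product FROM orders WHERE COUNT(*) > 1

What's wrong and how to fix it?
Bug: COUNT(*) is an aggregate and cannot be used in WHERE

Fix: Group first, then use HAVING for the count condition

Corrected query:
SELECT product FROM orders GROUP BY product HAVING COUNT(*) > 1

Result:
(no rows)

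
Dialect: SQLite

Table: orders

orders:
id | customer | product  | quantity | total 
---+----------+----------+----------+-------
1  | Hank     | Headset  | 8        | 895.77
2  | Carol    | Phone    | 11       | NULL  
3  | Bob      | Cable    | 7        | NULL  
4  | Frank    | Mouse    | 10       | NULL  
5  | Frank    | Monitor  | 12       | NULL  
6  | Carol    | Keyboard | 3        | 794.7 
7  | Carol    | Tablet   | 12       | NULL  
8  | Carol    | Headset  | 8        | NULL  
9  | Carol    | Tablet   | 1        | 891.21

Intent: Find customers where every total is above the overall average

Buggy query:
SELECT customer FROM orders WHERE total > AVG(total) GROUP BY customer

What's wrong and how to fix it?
Bug: WHERE evaluates per row before aggregation, so AVG() is unavailable

Fix: Use a subquery for AVG and a HAVING MIN(...) filter so the condition holds for every row in the group

Corrected query:
SELECT customer FROM orders GROUP BY customer HAVING MIN(total) > (SELECT AVG(total) FROM orders)

Result:
customer
--------
Hank    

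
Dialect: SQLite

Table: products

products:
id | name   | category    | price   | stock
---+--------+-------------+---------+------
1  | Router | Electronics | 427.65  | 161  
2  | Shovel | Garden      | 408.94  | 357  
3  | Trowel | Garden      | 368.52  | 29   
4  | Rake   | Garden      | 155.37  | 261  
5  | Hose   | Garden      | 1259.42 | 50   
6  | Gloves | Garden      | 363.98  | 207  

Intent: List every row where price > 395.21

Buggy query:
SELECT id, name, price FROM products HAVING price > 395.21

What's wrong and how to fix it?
Bug: This is a non-aggregate query (no GROUP BY, no aggregates), so in SQLite the HAVING clause is invalid here; a row-level condition belongs in WHERE

Fix: Use WHERE for row-level filtering

Corrected query:
SELECT id, name, price FROM products WHERE price > 395.21

Result:
id | name   | price  
---+--------+--------
1  | Router | 427.65 
2  | Shovel | 408.94 
5  | Hose   | 1259.42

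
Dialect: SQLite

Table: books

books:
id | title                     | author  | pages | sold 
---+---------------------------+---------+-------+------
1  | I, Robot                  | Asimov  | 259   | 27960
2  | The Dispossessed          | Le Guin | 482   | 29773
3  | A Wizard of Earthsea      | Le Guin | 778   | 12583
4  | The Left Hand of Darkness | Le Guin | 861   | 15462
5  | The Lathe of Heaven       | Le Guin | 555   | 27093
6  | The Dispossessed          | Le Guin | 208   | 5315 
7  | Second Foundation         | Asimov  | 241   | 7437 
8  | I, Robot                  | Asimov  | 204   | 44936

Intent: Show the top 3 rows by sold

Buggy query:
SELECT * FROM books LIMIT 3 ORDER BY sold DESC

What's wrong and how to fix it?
Bug: LIMIT must come after ORDER BY

Fix: Sort with ORDER BY, then apply LIMIT

Corrected query:
SELECT * FROM books ORDER BY sold DESC LIMIT 3

Result:
id | title            | author  | pages | sold 
---+------------------+---------+-------+------
8  | I, Robot         | Asimov  | 204   | 44936
2  | The Dispossessed | Le Guin | 482   | 29773
1  | I, Robot         | Asimov  | 259   | 27960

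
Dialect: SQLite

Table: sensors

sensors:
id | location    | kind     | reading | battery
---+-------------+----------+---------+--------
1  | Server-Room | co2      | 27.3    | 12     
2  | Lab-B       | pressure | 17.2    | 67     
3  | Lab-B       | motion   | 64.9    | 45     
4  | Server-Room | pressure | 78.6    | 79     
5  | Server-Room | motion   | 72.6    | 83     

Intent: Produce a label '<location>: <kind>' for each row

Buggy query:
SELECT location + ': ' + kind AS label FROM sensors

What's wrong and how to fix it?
Bug: '+' is numeric addition; on text columns SQLite converts them to 0 instead of concatenating

Fix: Use the || operator for string concatenation

Corrected query:
SELECT location || ': ' || kind AS label FROM sensors

Result:
label                
---------------------
Server-Room: co2     
Lab-B: pressure      
Lab-B: motion        
Server-Room: pressure
Server-Room: motion  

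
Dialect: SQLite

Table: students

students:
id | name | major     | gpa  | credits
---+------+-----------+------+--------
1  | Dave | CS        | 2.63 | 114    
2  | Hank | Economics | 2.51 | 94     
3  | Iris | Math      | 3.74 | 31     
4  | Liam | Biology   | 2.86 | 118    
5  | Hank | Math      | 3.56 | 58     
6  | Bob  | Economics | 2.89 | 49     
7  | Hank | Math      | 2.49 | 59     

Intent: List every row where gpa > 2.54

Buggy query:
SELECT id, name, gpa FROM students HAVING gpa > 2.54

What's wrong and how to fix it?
Bug: HAVING filters the output of aggregation, but this query has no GROUP BY and no aggregate functions, so SQLite rejects it (HAVING clause on a non-aggregate query); the condition here is per row

Fix: Replace HAVING with WHERE since the condition applies to individual rows

Corrected query:
SELECT id, name, gpa FROM students WHERE gpa > 2.54

Result:
id | name | gpa 
---+------+-----
1  | Dave | 2.63
3  | Iris | 3.74
4  | Liam | 2.86
5  | Hank | 3.56
6  | Bob  | 2.89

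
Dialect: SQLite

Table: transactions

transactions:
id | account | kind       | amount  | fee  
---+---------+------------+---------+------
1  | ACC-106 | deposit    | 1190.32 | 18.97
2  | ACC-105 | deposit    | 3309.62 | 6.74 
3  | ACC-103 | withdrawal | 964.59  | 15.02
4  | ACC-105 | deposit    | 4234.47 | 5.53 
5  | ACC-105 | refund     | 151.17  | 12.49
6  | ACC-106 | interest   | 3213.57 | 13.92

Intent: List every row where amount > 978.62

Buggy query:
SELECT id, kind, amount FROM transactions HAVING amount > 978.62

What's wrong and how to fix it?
Bug: HAVING filters the output of aggregation, but this query has no GROUP BY and no aggregate functions, so SQLite rejects it (HAVING clause on a non-aggregate query); the condition here is per row

Fix: Use WHERE for row-level filtering

Corrected query:
SELECT id, kind, amount FROM transactions WHERE amount > 978.62

Result:
id | kind     | amount 
---+----------+--------
1  | deposit  | 1190.32
2  | deposit  | 3309.62
4  | deposit  | 4234.47
6  | interest | 3213.57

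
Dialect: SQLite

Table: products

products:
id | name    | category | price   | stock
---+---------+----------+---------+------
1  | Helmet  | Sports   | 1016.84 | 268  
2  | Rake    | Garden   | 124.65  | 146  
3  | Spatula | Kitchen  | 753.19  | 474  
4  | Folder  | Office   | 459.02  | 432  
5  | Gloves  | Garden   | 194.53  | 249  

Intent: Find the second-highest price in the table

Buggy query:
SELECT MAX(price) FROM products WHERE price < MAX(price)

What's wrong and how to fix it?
Bug: The inner MAX is an aggregate inside WHERE, which is not allowed

Fix: Compute the overall MAX in a subquery, then take MAX of rows below it

Corrected query:
SELECT MAX(price) FROM products WHERE price < (SELECT MAX(price) FROM products)

Result:
MAX(price)
----------
753.19    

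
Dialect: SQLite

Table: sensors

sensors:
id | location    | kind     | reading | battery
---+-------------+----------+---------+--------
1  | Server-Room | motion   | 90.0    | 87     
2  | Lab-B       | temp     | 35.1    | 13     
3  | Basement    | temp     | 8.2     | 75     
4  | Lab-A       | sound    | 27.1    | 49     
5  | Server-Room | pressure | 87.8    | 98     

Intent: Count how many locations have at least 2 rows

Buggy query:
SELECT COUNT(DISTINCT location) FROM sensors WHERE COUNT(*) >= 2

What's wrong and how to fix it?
Bug: WHERE filters individual rows, not groups, so a group-level COUNT is invalid there

Fix: Use a subquery that GROUPs and filters with HAVING, then count its rows

Corrected query:
SELECT COUNT(*) FROM (SELECT location FROM sensors GROUP BY location HAVING COUNT(*) >= 2)

Result:
COUNT(*)
--------
1       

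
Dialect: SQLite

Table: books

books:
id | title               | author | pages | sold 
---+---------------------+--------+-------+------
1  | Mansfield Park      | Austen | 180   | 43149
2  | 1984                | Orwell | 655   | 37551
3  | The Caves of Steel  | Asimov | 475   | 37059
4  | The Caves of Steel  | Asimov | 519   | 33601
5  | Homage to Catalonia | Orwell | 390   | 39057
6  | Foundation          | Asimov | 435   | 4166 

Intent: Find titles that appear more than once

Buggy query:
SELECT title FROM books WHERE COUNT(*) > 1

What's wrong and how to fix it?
Bug: COUNT(*) is an aggregate and cannot be used in WHERE

Fix: Group first, then use HAVING for the count condition

Corrected query:
SELECT title FROM books GROUP BY title HAVING COUNT(*) > 1

Result:
title             
------------------
The Caves of Steel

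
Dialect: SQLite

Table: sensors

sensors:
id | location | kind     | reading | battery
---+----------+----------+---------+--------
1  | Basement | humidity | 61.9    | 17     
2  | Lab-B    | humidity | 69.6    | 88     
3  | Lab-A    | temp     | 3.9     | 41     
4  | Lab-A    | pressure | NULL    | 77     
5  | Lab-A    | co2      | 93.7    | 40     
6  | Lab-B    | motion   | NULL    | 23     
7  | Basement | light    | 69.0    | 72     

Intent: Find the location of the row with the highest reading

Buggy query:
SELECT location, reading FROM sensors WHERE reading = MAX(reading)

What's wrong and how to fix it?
Bug: MAX(reading) is an aggregate and cannot be used directly in WHERE

Fix: Wrap MAX in a scalar subquery so WHERE compares against a single value

Corrected query:
SELECT location, reading FROM sensors WHERE reading = (SELECT MAX(reading) FROM sensors)

Result:
location | reading
---------+--------
Lab-A    | 93.7   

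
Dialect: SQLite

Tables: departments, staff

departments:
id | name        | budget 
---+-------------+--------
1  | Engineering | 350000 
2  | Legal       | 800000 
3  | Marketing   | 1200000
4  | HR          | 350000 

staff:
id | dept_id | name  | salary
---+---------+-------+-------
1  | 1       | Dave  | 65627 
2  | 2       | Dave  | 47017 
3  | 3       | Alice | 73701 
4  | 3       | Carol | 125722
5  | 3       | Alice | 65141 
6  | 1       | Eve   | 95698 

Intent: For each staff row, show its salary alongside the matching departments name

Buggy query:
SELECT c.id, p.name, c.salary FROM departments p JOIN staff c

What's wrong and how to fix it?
Bug: JOIN with no ON clause produces a cartesian product; every staff row pairs with every departments row

Fix: Add ON c.dept_id = p.id to the JOIN

Corrected query:
SELECT c.id, p.name, c.salary FROM departments p JOIN staff c ON c.dept_id = p.id

Result:
id | name        | salary
---+-------------+-------
1  | Engineering | 65627 
2  | Legal       | 47017 
3  | Marketing   | 73701 
4  | Marketing   | 125722
5  | Marketing   | 65141 
6  | Engineering | 95698 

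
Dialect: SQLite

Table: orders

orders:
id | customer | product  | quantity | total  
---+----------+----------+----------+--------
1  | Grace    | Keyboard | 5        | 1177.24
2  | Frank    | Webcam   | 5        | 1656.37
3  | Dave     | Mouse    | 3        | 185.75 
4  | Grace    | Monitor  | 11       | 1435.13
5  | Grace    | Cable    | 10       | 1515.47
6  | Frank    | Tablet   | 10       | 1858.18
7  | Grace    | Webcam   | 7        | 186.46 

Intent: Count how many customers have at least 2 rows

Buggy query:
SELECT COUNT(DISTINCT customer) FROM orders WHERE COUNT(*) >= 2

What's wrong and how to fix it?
Bug: COUNT(*) cannot appear in WHERE; the per-group count doesn't exist yet

Fix: Group first with HAVING COUNT(*) >= 2, then COUNT the resulting groups

Corrected query:
SELECT COUNT(*) FROM (SELECT customer FROM orders GROUP BY customer HAVING COUNT(*) >= 2)

Result:
COUNT(*)
--------
2       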